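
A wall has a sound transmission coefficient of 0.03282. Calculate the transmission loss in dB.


Given values:
  tau = 0.03282
Formula: TL = 10 * log10(1 / tau)
Compute 1 / tau = 1 / 0.03282 = 30.4692
Compute log10(30.4692) = 1.483861
TL = 10 * 1.483861 = 14.84

14.84 dB


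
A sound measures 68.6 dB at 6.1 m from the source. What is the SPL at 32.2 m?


Given values:
  SPL1 = 68.6 dB, r1 = 6.1 m, r2 = 32.2 m
Formula: SPL2 = SPL1 - 20 * log10(r2 / r1)
Compute ratio: r2 / r1 = 32.2 / 6.1 = 5.2787
Compute log10: log10(5.2787) = 0.722527
Compute drop: 20 * 0.722527 = 14.4505
SPL2 = 68.6 - 14.4505 = 54.15

54.15 dB


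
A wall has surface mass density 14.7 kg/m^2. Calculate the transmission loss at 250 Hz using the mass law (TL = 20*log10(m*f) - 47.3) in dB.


Given values:
  m = 14.7 kg/m^2, f = 250 Hz
Formula: TL = 20 * log10(m * f) - 47.3
Compute m * f = 14.7 * 250 = 3675.0
Compute log10(3675.0) = 3.565257
Compute 20 * 3.565257 = 71.3051
TL = 71.3051 - 47.3 = 24.01

24.01 dB


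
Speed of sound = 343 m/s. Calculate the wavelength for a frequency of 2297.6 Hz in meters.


Given values:
  c = 343 m/s, f = 2297.6 Hz
Formula: lambda = c / f
lambda = 343 / 2297.6
lambda = 0.1493

0.1493 m


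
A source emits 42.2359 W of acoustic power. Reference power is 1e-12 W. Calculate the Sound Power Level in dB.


Given values:
  W = 42.2359 W
  W_ref = 1e-12 W
Formula: SWL = 10 * log10(W / W_ref)
Compute ratio: W / W_ref = 42235900000000
Compute log10: log10(42235900000000) = 13.625682
Multiply: SWL = 10 * 13.625682 = 136.26

136.26 dB


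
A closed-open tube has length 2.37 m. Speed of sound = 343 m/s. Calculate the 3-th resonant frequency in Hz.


Given values:
  Tube type: closed-open, L = 2.37 m, c = 343 m/s, n = 3
Formula: f_n = (2n - 1) * c / (4 * L)
Compute 2n - 1 = 2*3 - 1 = 5
Compute 4 * L = 4 * 2.37 = 9.48
f = 5 * 343 / 9.48
f = 180.91

180.91 Hz


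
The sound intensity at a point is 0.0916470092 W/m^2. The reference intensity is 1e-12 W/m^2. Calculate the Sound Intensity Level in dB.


Given values:
  I = 0.0916470092 W/m^2
  I_ref = 1e-12 W/m^2
Formula: SIL = 10 * log10(I / I_ref)
Compute ratio: I / I_ref = 91647009200
Compute log10: log10(91647009200) = 10.962118
Multiply: SIL = 10 * 10.962118 = 109.62

109.62 dB


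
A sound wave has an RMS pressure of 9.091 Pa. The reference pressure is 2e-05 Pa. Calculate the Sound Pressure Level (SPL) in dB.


Given values:
  p = 9.091 Pa
  p_ref = 2e-05 Pa
Formula: SPL = 20 * log10(p / p_ref)
Compute ratio: p / p_ref = 9.091 / 2e-05 = 454550
Compute log10: log10(454550) = 5.657582
Multiply: SPL = 20 * 5.657582 = 113.15

113.15 dB


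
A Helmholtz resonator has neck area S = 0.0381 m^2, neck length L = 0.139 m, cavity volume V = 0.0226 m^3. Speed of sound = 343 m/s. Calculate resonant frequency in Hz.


Given values:
  S = 0.0381 m^2, L = 0.139 m, V = 0.0226 m^3, c = 343 m/s
Formula: f = (c / (2*pi)) * sqrt(S / (V * L))
Compute V * L = 0.0226 * 0.139 = 0.0031414
Compute S / (V * L) = 0.0381 / 0.0031414 = 12.1284
Compute sqrt(12.1284) = 3.482585
Compute c / (2*pi) = 343 / 6.283185 = 54.590148
f = 54.590148 * 3.482585 = 190.11

190.11 Hz


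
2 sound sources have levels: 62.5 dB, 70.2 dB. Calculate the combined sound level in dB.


Formula: L_total = 10 * log10( sum(10^(Li/10)) )
  Source 1: 10^(62.5/10) = 1778279.41
  Source 2: 10^(70.2/10) = 10471285.4805
Sum of linear values = 12249564.8905
L_total = 10 * log10(12249564.8905) = 70.88

70.88 dB


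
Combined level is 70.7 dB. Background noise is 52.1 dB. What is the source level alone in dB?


Given values:
  L_total = 70.7 dB, L_bg = 52.1 dB
Formula: L_source = 10 * log10(10^(L_total/10) - 10^(L_bg/10))
Convert to linear:
  10^(70.7/10) = 11748975.5494
  10^(52.1/10) = 162181.0097
Difference: 11748975.5494 - 162181.0097 = 11586794.5397
L_source = 10 * log10(11586794.5397) = 70.64

70.64 dB


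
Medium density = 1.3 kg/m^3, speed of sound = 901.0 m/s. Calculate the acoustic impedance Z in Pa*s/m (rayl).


Given values:
  rho = 1.3 kg/m^3
  c = 901.0 m/s
Formula: Z = rho * c
Z = 1.3 * 901.0
Z = 1171.3

1171.3 rayl


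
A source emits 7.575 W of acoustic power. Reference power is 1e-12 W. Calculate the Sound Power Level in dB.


Given values:
  W = 7.575 W
  W_ref = 1e-12 W
Formula: SWL = 10 * log10(W / W_ref)
Compute ratio: W / W_ref = 7575000000000
Compute log10: log10(7575000000000) = 12.879383
Multiply: SWL = 10 * 12.879383 = 128.79

128.79 dB


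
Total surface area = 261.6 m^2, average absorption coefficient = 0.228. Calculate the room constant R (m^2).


Given values:
  S = 261.6 m^2, alpha = 0.228
Formula: R = S * alpha / (1 - alpha)
Numerator: 261.6 * 0.228 = 59.6448
Denominator: 1 - 0.228 = 0.772
R = 59.6448 / 0.772 = 77.26

77.26 m^2


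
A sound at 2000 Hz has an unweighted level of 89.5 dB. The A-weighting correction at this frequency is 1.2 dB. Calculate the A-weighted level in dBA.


Given values:
  SPL = 89.5 dB
  A-weighting at 2000 Hz = 1.2 dB
Formula: L_A = SPL + A_weight
L_A = 89.5 + (1.2)
L_A = 90.7

90.7 dBA


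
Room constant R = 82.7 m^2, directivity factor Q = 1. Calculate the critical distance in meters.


Given values:
  R = 82.7 m^2, Q = 1
Formula: d_c = 0.141 * sqrt(Q * R)
Compute Q * R = 1 * 82.7 = 82.7
Compute sqrt(82.7) = 9.094
d_c = 0.141 * 9.094 = 1.282

1.282 m


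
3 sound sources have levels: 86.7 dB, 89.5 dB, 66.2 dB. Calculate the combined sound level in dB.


Formula: L_total = 10 * log10( sum(10^(Li/10)) )
  Source 1: 10^(86.7/10) = 467735141.2872
  Source 2: 10^(89.5/10) = 891250938.1337
  Source 3: 10^(66.2/10) = 4168693.8347
Sum of linear values = 1363154773.2556
L_total = 10 * log10(1363154773.2556) = 91.35

91.35 dB


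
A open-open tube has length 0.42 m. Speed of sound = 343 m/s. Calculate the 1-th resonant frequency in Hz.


Given values:
  Tube type: open-open, L = 0.42 m, c = 343 m/s, n = 1
Formula: f_n = n * c / (2 * L)
Compute 2 * L = 2 * 0.42 = 0.84
f = 1 * 343 / 0.84
f = 408.33

408.33 Hz


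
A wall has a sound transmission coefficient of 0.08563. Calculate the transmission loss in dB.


Given values:
  tau = 0.08563
Formula: TL = 10 * log10(1 / tau)
Compute 1 / tau = 1 / 0.08563 = 11.6782
Compute log10(11.6782) = 1.067376
TL = 10 * 1.067376 = 10.67

10.67 dB


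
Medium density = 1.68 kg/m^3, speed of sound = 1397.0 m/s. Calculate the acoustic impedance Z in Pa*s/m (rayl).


Given values:
  rho = 1.68 kg/m^3
  c = 1397.0 m/s
Formula: Z = rho * c
Z = 1.68 * 1397.0
Z = 2346.96

2346.96 rayl


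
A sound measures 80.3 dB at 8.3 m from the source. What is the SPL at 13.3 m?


Given values:
  SPL1 = 80.3 dB, r1 = 8.3 m, r2 = 13.3 m
Formula: SPL2 = SPL1 - 20 * log10(r2 / r1)
Compute ratio: r2 / r1 = 13.3 / 8.3 = 1.6024
Compute log10: log10(1.6024) = 0.204771
Compute drop: 20 * 0.204771 = 4.0954
SPL2 = 80.3 - 4.0954 = 76.2

76.2 dB


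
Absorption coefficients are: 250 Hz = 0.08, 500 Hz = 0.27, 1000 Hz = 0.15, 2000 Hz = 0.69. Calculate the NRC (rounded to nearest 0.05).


Given values:
  a_250 = 0.08, a_500 = 0.27
  a_1000 = 0.15, a_2000 = 0.69
Formula: NRC = (a250 + a500 + a1000 + a2000) / 4
Sum = 0.08 + 0.27 + 0.15 + 0.69 = 1.19
NRC = 1.19 / 4 = 0.2975
Rounded to nearest 0.05: 0.3

0.3


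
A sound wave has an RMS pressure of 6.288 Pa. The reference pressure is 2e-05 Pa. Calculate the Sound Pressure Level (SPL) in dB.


Given values:
  p = 6.288 Pa
  p_ref = 2e-05 Pa
Formula: SPL = 20 * log10(p / p_ref)
Compute ratio: p / p_ref = 6.288 / 2e-05 = 314400
Compute log10: log10(314400) = 5.497483
Multiply: SPL = 20 * 5.497483 = 109.95

109.95 dB


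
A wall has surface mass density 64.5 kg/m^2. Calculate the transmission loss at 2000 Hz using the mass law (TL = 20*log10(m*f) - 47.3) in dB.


Given values:
  m = 64.5 kg/m^2, f = 2000 Hz
Formula: TL = 20 * log10(m * f) - 47.3
Compute m * f = 64.5 * 2000 = 129000.0
Compute log10(129000.0) = 5.11059
Compute 20 * 5.11059 = 102.2118
TL = 102.2118 - 47.3 = 54.91

54.91 dB


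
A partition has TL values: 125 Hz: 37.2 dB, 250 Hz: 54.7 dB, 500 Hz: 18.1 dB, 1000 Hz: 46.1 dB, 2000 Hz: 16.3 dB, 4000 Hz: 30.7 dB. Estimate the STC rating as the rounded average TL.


Given TL values at each frequency:
  125 Hz: 37.2 dB
  250 Hz: 54.7 dB
  500 Hz: 18.1 dB
  1000 Hz: 46.1 dB
  2000 Hz: 16.3 dB
  4000 Hz: 30.7 dB
Formula: STC ~ round(average of TL values)
Sum = 37.2 + 54.7 + 18.1 + 46.1 + 16.3 + 30.7 = 203.1
Average = 203.1 / 6 = 33.85
Rounded: 34

34


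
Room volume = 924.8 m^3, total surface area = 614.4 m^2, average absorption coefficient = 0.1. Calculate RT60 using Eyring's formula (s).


Given values:
  V = 924.8 m^3, S = 614.4 m^2, alpha = 0.1
Formula: RT60 = 0.161 * V / (-S * ln(1 - alpha))
Compute ln(1 - 0.1) = ln(0.9) = -0.105361
Denominator: -614.4 * -0.105361 = 64.7338
Numerator: 0.161 * 924.8 = 148.8928
RT60 = 148.8928 / 64.7338 = 2.3

2.3 s


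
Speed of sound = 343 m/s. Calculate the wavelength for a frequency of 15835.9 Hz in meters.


Given values:
  c = 343 m/s, f = 15835.9 Hz
Formula: lambda = c / f
lambda = 343 / 15835.9
lambda = 0.0217

0.0217 m


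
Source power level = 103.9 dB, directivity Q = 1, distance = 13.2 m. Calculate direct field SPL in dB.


Given values:
  Lw = 103.9 dB, Q = 1, r = 13.2 m
Formula: SPL = Lw + 10 * log10(Q / (4 * pi * r^2))
Compute 4 * pi * r^2 = 4 * pi * 13.2^2 = 2189.5644
Compute Q / denom = 1 / 2189.5644 = 0.00045671
Compute 10 * log10(0.00045671) = -33.4036
SPL = 103.9 + (-33.4036) = 70.5

70.5 dB


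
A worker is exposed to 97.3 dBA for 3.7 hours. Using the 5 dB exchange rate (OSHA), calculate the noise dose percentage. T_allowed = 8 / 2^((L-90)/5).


Given values:
  L = 97.3 dBA, T = 3.7 hours
Formula: T_allowed = 8 / 2^((L - 90) / 5)
Compute exponent: (97.3 - 90) / 5 = 1.46
Compute 2^(1.46) = 2.751084
T_allowed = 8 / 2.751084 = 2.907945 hours
Dose = (T / T_allowed) * 100
Dose = (3.7 / 2.907945) * 100 = 127.24

127.24 %


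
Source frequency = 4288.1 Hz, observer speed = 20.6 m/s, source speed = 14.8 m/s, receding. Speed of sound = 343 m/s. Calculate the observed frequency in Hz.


Given values:
  f_s = 4288.1 Hz, v_o = 20.6 m/s, v_s = 14.8 m/s
  Direction: receding
Formula: f_o = f_s * (c - v_o) / (c + v_s)
Numerator: c - v_o = 343 - 20.6 = 322.4
Denominator: c + v_s = 343 + 14.8 = 357.8
f_o = 4288.1 * 322.4 / 357.8 = 3863.84

3863.84 Hz


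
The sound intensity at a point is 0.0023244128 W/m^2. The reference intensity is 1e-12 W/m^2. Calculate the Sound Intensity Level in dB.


Given values:
  I = 0.0023244128 W/m^2
  I_ref = 1e-12 W/m^2
Formula: SIL = 10 * log10(I / I_ref)
Compute ratio: I / I_ref = 2324412800
Compute log10: log10(2324412800) = 9.366313
Multiply: SIL = 10 * 9.366313 = 93.66

93.66 dB


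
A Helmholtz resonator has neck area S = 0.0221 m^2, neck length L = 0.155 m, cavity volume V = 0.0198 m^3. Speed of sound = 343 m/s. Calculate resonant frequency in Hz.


Given values:
  S = 0.0221 m^2, L = 0.155 m, V = 0.0198 m^3, c = 343 m/s
Formula: f = (c / (2*pi)) * sqrt(S / (V * L))
Compute V * L = 0.0198 * 0.155 = 0.003069
Compute S / (V * L) = 0.0221 / 0.003069 = 7.201
Compute sqrt(7.201) = 2.683468
Compute c / (2*pi) = 343 / 6.283185 = 54.590148
f = 54.590148 * 2.683468 = 146.49

146.49 Hz


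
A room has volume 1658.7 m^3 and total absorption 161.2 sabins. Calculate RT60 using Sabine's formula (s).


Given values:
  V = 1658.7 m^3
  A = 161.2 sabins
Formula: RT60 = 0.161 * V / A
Numerator: 0.161 * 1658.7 = 267.0507
RT60 = 267.0507 / 161.2 = 1.657

1.657 s


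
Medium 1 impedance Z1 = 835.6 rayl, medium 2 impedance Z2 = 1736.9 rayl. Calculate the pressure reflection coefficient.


Given values:
  Z1 = 835.6 rayl, Z2 = 1736.9 rayl
Formula: R = (Z2 - Z1) / (Z2 + Z1)
Numerator: Z2 - Z1 = 1736.9 - 835.6 = 901.3
Denominator: Z2 + Z1 = 1736.9 + 835.6 = 2572.5
R = 901.3 / 2572.5 = 0.3504

0.3504


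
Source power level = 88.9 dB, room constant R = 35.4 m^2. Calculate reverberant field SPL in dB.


Given values:
  Lw = 88.9 dB, R = 35.4 m^2
Formula: SPL = Lw + 10 * log10(4 / R)
Compute 4 / R = 4 / 35.4 = 0.112994
Compute 10 * log10(0.112994) = -9.4694
SPL = 88.9 + (-9.4694) = 79.43

79.43 dB


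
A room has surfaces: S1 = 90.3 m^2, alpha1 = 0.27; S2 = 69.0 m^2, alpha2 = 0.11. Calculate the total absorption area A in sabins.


Given surfaces:
  Surface 1: 90.3 * 0.27 = 24.381
  Surface 2: 69.0 * 0.11 = 7.59
Formula: A = sum(Si * alpha_i)
A = 24.381 + 7.59
A = 31.97

31.97 sabins


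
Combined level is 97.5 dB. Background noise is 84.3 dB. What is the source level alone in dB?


Given values:
  L_total = 97.5 dB, L_bg = 84.3 dB
Formula: L_source = 10 * log10(10^(L_total/10) - 10^(L_bg/10))
Convert to linear:
  10^(97.5/10) = 5623413251.9035
  10^(84.3/10) = 269153480.3927
Difference: 5623413251.9035 - 269153480.3927 = 5354259771.5108
L_source = 10 * log10(5354259771.5108) = 97.29

97.29 dB


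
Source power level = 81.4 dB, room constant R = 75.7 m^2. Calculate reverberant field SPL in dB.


Given values:
  Lw = 81.4 dB, R = 75.7 m^2
Formula: SPL = Lw + 10 * log10(4 / R)
Compute 4 / R = 4 / 75.7 = 0.05284
Compute 10 * log10(0.05284) = -12.7704
SPL = 81.4 + (-12.7704) = 68.63

68.63 dB


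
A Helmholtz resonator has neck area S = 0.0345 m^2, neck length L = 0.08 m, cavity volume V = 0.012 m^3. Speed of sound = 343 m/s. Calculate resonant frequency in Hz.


Given values:
  S = 0.0345 m^2, L = 0.08 m, V = 0.012 m^3, c = 343 m/s
Formula: f = (c / (2*pi)) * sqrt(S / (V * L))
Compute V * L = 0.012 * 0.08 = 0.00096
Compute S / (V * L) = 0.0345 / 0.00096 = 35.9375
Compute sqrt(35.9375) = 5.994789
Compute c / (2*pi) = 343 / 6.283185 = 54.590148
f = 54.590148 * 5.994789 = 327.26

327.26 Hz


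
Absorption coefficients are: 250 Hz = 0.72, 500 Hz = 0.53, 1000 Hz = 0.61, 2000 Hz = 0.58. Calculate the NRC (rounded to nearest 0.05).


Given values:
  a_250 = 0.72, a_500 = 0.53
  a_1000 = 0.61, a_2000 = 0.58
Formula: NRC = (a250 + a500 + a1000 + a2000) / 4
Sum = 0.72 + 0.53 + 0.61 + 0.58 = 2.44
NRC = 2.44 / 4 = 0.61
Rounded to nearest 0.05: 0.6

0.6


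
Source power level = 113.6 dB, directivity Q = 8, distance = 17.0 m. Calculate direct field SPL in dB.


Given values:
  Lw = 113.6 dB, Q = 8, r = 17.0 m
Formula: SPL = Lw + 10 * log10(Q / (4 * pi * r^2))
Compute 4 * pi * r^2 = 4 * pi * 17.0^2 = 3631.6811
Compute Q / denom = 8 / 3631.6811 = 0.00220284
Compute 10 * log10(0.00220284) = -26.5702
SPL = 113.6 + (-26.5702) = 87.03

87.03 dB


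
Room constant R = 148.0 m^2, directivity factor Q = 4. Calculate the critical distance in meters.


Given values:
  R = 148.0 m^2, Q = 4
Formula: d_c = 0.141 * sqrt(Q * R)
Compute Q * R = 4 * 148.0 = 592.0
Compute sqrt(592.0) = 24.3311
d_c = 0.141 * 24.3311 = 3.431

3.431 m


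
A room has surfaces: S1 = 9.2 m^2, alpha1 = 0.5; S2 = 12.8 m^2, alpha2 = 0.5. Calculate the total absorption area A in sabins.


Given surfaces:
  Surface 1: 9.2 * 0.5 = 4.6
  Surface 2: 12.8 * 0.5 = 6.4
Formula: A = sum(Si * alpha_i)
A = 4.6 + 6.4
A = 11.0

11.0 sabins


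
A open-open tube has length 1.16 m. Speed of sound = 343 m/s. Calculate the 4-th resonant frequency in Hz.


Given values:
  Tube type: open-open, L = 1.16 m, c = 343 m/s, n = 4
Formula: f_n = n * c / (2 * L)
Compute 2 * L = 2 * 1.16 = 2.32
f = 4 * 343 / 2.32
f = 591.38

591.38 Hz


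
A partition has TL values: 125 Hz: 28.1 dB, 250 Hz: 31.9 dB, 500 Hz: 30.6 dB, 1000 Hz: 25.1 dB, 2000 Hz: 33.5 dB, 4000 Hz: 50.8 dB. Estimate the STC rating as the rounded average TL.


Given TL values at each frequency:
  125 Hz: 28.1 dB
  250 Hz: 31.9 dB
  500 Hz: 30.6 dB
  1000 Hz: 25.1 dB
  2000 Hz: 33.5 dB
  4000 Hz: 50.8 dB
Formula: STC ~ round(average of TL values)
Sum = 28.1 + 31.9 + 30.6 + 25.1 + 33.5 + 50.8 = 200.0
Average = 200.0 / 6 = 33.33
Rounded: 33

33


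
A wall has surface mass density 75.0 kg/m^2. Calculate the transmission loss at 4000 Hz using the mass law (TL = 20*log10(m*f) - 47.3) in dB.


Given values:
  m = 75.0 kg/m^2, f = 4000 Hz
Formula: TL = 20 * log10(m * f) - 47.3
Compute m * f = 75.0 * 4000 = 300000.0
Compute log10(300000.0) = 5.477121
Compute 20 * 5.477121 = 109.5424
TL = 109.5424 - 47.3 = 62.24

62.24 dB


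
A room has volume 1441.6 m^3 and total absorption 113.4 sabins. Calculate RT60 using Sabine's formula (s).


Given values:
  V = 1441.6 m^3
  A = 113.4 sabins
Formula: RT60 = 0.161 * V / A
Numerator: 0.161 * 1441.6 = 232.0976
RT60 = 232.0976 / 113.4 = 2.047

2.047 s


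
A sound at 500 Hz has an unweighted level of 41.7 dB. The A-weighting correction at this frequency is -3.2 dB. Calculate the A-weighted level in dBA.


Given values:
  SPL = 41.7 dB
  A-weighting at 500 Hz = -3.2 dB
Formula: L_A = SPL + A_weight
L_A = 41.7 + (-3.2)
L_A = 38.5

38.5 dBA


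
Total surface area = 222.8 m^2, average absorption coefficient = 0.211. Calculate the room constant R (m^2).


Given values:
  S = 222.8 m^2, alpha = 0.211
Formula: R = S * alpha / (1 - alpha)
Numerator: 222.8 * 0.211 = 47.0108
Denominator: 1 - 0.211 = 0.789
R = 47.0108 / 0.789 = 59.58

59.58 m^2


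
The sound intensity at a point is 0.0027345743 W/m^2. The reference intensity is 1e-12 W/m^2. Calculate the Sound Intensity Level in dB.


Given values:
  I = 0.0027345743 W/m^2
  I_ref = 1e-12 W/m^2
Formula: SIL = 10 * log10(I / I_ref)
Compute ratio: I / I_ref = 2734574300
Compute log10: log10(2734574300) = 9.43689
Multiply: SIL = 10 * 9.43689 = 94.37

94.37 dB


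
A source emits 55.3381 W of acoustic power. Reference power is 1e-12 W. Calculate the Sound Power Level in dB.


Given values:
  W = 55.3381 W
  W_ref = 1e-12 W
Formula: SWL = 10 * log10(W / W_ref)
Compute ratio: W / W_ref = 55338100000000
Compute log10: log10(55338100000000) = 13.743024
Multiply: SWL = 10 * 13.743024 = 137.43

137.43 dB


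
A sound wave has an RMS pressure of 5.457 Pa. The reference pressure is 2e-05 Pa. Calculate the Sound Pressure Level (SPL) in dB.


Given values:
  p = 5.457 Pa
  p_ref = 2e-05 Pa
Formula: SPL = 20 * log10(p / p_ref)
Compute ratio: p / p_ref = 5.457 / 2e-05 = 272850
Compute log10: log10(272850) = 5.435924
Multiply: SPL = 20 * 5.435924 = 108.72

108.72 dB


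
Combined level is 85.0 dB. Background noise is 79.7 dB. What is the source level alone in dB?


Given values:
  L_total = 85.0 dB, L_bg = 79.7 dB
Formula: L_source = 10 * log10(10^(L_total/10) - 10^(L_bg/10))
Convert to linear:
  10^(85.0/10) = 316227766.0168
  10^(79.7/10) = 93325430.0797
Difference: 316227766.0168 - 93325430.0797 = 222902335.9371
L_source = 10 * log10(222902335.9371) = 83.48

83.48 dB


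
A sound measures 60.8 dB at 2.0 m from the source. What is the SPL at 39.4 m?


Given values:
  SPL1 = 60.8 dB, r1 = 2.0 m, r2 = 39.4 m
Formula: SPL2 = SPL1 - 20 * log10(r2 / r1)
Compute ratio: r2 / r1 = 39.4 / 2.0 = 19.7
Compute log10: log10(19.7) = 1.294466
Compute drop: 20 * 1.294466 = 25.8893
SPL2 = 60.8 - 25.8893 = 34.91

34.91 dB


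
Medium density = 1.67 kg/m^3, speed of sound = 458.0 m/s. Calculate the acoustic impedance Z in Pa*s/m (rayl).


Given values:
  rho = 1.67 kg/m^3
  c = 458.0 m/s
Formula: Z = rho * c
Z = 1.67 * 458.0
Z = 764.86

764.86 rayl


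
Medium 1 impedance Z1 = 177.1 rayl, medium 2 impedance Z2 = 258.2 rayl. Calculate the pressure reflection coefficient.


Given values:
  Z1 = 177.1 rayl, Z2 = 258.2 rayl
Formula: R = (Z2 - Z1) / (Z2 + Z1)
Numerator: Z2 - Z1 = 258.2 - 177.1 = 81.1
Denominator: Z2 + Z1 = 258.2 + 177.1 = 435.3
R = 81.1 / 435.3 = 0.1863

0.1863


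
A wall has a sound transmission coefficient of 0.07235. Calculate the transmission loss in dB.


Given values:
  tau = 0.07235
Formula: TL = 10 * log10(1 / tau)
Compute 1 / tau = 1 / 0.07235 = 13.8217
Compute log10(13.8217) = 1.140561
TL = 10 * 1.140561 = 11.41

11.41 dB


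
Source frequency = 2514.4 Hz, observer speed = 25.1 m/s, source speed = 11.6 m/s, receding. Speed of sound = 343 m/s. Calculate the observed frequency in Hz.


Given values:
  f_s = 2514.4 Hz, v_o = 25.1 m/s, v_s = 11.6 m/s
  Direction: receding
Formula: f_o = f_s * (c - v_o) / (c + v_s)
Numerator: c - v_o = 343 - 25.1 = 317.9
Denominator: c + v_s = 343 + 11.6 = 354.6
f_o = 2514.4 * 317.9 / 354.6 = 2254.17

2254.17 Hz


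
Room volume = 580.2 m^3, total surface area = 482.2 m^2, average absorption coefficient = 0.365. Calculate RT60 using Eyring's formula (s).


Given values:
  V = 580.2 m^3, S = 482.2 m^2, alpha = 0.365
Formula: RT60 = 0.161 * V / (-S * ln(1 - alpha))
Compute ln(1 - 0.365) = ln(0.635) = -0.45413
Denominator: -482.2 * -0.45413 = 218.9815
Numerator: 0.161 * 580.2 = 93.4122
RT60 = 93.4122 / 218.9815 = 0.427

0.427 s


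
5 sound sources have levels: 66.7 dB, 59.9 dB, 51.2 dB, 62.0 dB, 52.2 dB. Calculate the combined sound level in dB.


Formula: L_total = 10 * log10( sum(10^(Li/10)) )
  Source 1: 10^(66.7/10) = 4677351.4129
  Source 2: 10^(59.9/10) = 977237.221
  Source 3: 10^(51.2/10) = 131825.6739
  Source 4: 10^(62.0/10) = 1584893.1925
  Source 5: 10^(52.2/10) = 165958.6907
Sum of linear values = 7537266.191
L_total = 10 * log10(7537266.191) = 68.77

68.77 dB


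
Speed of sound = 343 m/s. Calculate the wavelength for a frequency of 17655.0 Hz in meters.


Given values:
  c = 343 m/s, f = 17655.0 Hz
Formula: lambda = c / f
lambda = 343 / 17655.0
lambda = 0.0194

0.0194 m


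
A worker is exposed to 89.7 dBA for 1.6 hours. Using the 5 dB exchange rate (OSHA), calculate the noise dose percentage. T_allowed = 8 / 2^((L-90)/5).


Given values:
  L = 89.7 dBA, T = 1.6 hours
Formula: T_allowed = 8 / 2^((L - 90) / 5)
Compute exponent: (89.7 - 90) / 5 = -0.06
Compute 2^(-0.06) = 0.959264
T_allowed = 8 / 0.959264 = 8.339727 hours
Dose = (T / T_allowed) * 100
Dose = (1.6 / 8.339727) * 100 = 19.19

19.19 %


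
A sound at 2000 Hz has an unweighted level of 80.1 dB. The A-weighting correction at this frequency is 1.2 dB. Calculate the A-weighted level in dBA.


Given values:
  SPL = 80.1 dB
  A-weighting at 2000 Hz = 1.2 dB
Formula: L_A = SPL + A_weight
L_A = 80.1 + (1.2)
L_A = 81.3

81.3 dBA


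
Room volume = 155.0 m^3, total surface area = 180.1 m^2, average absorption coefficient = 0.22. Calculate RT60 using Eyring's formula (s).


Given values:
  V = 155.0 m^3, S = 180.1 m^2, alpha = 0.22
Formula: RT60 = 0.161 * V / (-S * ln(1 - alpha))
Compute ln(1 - 0.22) = ln(0.78) = -0.248461
Denominator: -180.1 * -0.248461 = 44.7478
Numerator: 0.161 * 155.0 = 24.955
RT60 = 24.955 / 44.7478 = 0.558

0.558 s


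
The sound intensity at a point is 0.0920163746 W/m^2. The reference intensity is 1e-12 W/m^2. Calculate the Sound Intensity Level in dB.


Given values:
  I = 0.0920163746 W/m^2
  I_ref = 1e-12 W/m^2
Formula: SIL = 10 * log10(I / I_ref)
Compute ratio: I / I_ref = 92016374600
Compute log10: log10(92016374600) = 10.963865
Multiply: SIL = 10 * 10.963865 = 109.64

109.64 dB


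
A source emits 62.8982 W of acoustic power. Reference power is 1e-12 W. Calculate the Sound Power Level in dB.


Given values:
  W = 62.8982 W
  W_ref = 1e-12 W
Formula: SWL = 10 * log10(W / W_ref)
Compute ratio: W / W_ref = 62898200000000
Compute log10: log10(62898200000000) = 13.798638
Multiply: SWL = 10 * 13.798638 = 137.99

137.99 dB


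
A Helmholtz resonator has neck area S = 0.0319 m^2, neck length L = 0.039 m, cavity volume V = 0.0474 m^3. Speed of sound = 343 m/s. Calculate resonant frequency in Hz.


Given values:
  S = 0.0319 m^2, L = 0.039 m, V = 0.0474 m^3, c = 343 m/s
Formula: f = (c / (2*pi)) * sqrt(S / (V * L))
Compute V * L = 0.0474 * 0.039 = 0.0018486
Compute S / (V * L) = 0.0319 / 0.0018486 = 17.2563
Compute sqrt(17.2563) = 4.15407
Compute c / (2*pi) = 343 / 6.283185 = 54.590148
f = 54.590148 * 4.15407 = 226.77

226.77 Hz


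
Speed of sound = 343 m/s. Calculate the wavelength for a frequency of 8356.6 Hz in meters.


Given values:
  c = 343 m/s, f = 8356.6 Hz
Formula: lambda = c / f
lambda = 343 / 8356.6
lambda = 0.041

0.041 m


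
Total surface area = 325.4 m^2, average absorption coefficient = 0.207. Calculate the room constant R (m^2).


Given values:
  S = 325.4 m^2, alpha = 0.207
Formula: R = S * alpha / (1 - alpha)
Numerator: 325.4 * 0.207 = 67.3578
Denominator: 1 - 0.207 = 0.793
R = 67.3578 / 0.793 = 84.94

84.94 m^2


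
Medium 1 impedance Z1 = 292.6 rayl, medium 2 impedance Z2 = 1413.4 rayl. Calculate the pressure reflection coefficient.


Given values:
  Z1 = 292.6 rayl, Z2 = 1413.4 rayl
Formula: R = (Z2 - Z1) / (Z2 + Z1)
Numerator: Z2 - Z1 = 1413.4 - 292.6 = 1120.8
Denominator: Z2 + Z1 = 1413.4 + 292.6 = 1706.0
R = 1120.8 / 1706.0 = 0.657

0.657


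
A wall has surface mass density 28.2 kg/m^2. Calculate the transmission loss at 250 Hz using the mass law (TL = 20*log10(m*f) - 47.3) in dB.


Given values:
  m = 28.2 kg/m^2, f = 250 Hz
Formula: TL = 20 * log10(m * f) - 47.3
Compute m * f = 28.2 * 250 = 7050.0
Compute log10(7050.0) = 3.848189
Compute 20 * 3.848189 = 76.9638
TL = 76.9638 - 47.3 = 29.66

29.66 dB


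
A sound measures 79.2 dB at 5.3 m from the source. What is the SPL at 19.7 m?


Given values:
  SPL1 = 79.2 dB, r1 = 5.3 m, r2 = 19.7 m
Formula: SPL2 = SPL1 - 20 * log10(r2 / r1)
Compute ratio: r2 / r1 = 19.7 / 5.3 = 3.717
Compute log10: log10(3.717) = 0.570193
Compute drop: 20 * 0.570193 = 11.4039
SPL2 = 79.2 - 11.4039 = 67.8

67.8 dB


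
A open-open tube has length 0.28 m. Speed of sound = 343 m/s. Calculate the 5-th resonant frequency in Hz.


Given values:
  Tube type: open-open, L = 0.28 m, c = 343 m/s, n = 5
Formula: f_n = n * c / (2 * L)
Compute 2 * L = 2 * 0.28 = 0.56
f = 5 * 343 / 0.56
f = 3062.5

3062.5 Hz


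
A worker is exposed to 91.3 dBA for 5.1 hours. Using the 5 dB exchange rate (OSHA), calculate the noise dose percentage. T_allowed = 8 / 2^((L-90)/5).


Given values:
  L = 91.3 dBA, T = 5.1 hours
Formula: T_allowed = 8 / 2^((L - 90) / 5)
Compute exponent: (91.3 - 90) / 5 = 0.26
Compute 2^(0.26) = 1.197479
T_allowed = 8 / 1.197479 = 6.680702 hours
Dose = (T / T_allowed) * 100
Dose = (5.1 / 6.680702) * 100 = 76.34

76.34 %


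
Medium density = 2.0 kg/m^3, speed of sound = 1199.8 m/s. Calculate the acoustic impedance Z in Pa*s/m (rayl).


Given values:
  rho = 2.0 kg/m^3
  c = 1199.8 m/s
Formula: Z = rho * c
Z = 2.0 * 1199.8
Z = 2399.6

2399.6 rayl


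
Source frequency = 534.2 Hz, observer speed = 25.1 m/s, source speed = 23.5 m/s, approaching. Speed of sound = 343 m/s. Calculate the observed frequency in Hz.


Given values:
  f_s = 534.2 Hz, v_o = 25.1 m/s, v_s = 23.5 m/s
  Direction: approaching
Formula: f_o = f_s * (c + v_o) / (c - v_s)
Numerator: c + v_o = 343 + 25.1 = 368.1
Denominator: c - v_s = 343 - 23.5 = 319.5
f_o = 534.2 * 368.1 / 319.5 = 615.46

615.46 Hz


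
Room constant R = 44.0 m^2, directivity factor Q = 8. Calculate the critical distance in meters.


Given values:
  R = 44.0 m^2, Q = 8
Formula: d_c = 0.141 * sqrt(Q * R)
Compute Q * R = 8 * 44.0 = 352.0
Compute sqrt(352.0) = 18.7617
d_c = 0.141 * 18.7617 = 2.645

2.645 m


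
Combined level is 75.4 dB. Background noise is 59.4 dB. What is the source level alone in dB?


Given values:
  L_total = 75.4 dB, L_bg = 59.4 dB
Formula: L_source = 10 * log10(10^(L_total/10) - 10^(L_bg/10))
Convert to linear:
  10^(75.4/10) = 34673685.0453
  10^(59.4/10) = 870963.59
Difference: 34673685.0453 - 870963.59 = 33802721.4553
L_source = 10 * log10(33802721.4553) = 75.29

75.29 dB


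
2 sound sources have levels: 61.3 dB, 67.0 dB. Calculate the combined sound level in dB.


Formula: L_total = 10 * log10( sum(10^(Li/10)) )
  Source 1: 10^(61.3/10) = 1348962.8826
  Source 2: 10^(67.0/10) = 5011872.3363
Sum of linear values = 6360835.2189
L_total = 10 * log10(6360835.2189) = 68.04

68.04 dB


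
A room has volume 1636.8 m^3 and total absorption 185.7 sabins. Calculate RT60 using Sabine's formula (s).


Given values:
  V = 1636.8 m^3
  A = 185.7 sabins
Formula: RT60 = 0.161 * V / A
Numerator: 0.161 * 1636.8 = 263.5248
RT60 = 263.5248 / 185.7 = 1.419

1.419 s


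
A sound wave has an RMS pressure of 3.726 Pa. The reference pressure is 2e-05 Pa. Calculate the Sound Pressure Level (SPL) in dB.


Given values:
  p = 3.726 Pa
  p_ref = 2e-05 Pa
Formula: SPL = 20 * log10(p / p_ref)
Compute ratio: p / p_ref = 3.726 / 2e-05 = 186300
Compute log10: log10(186300) = 5.270213
Multiply: SPL = 20 * 5.270213 = 105.4

105.4 dB


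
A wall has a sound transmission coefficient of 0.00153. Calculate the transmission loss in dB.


Given values:
  tau = 0.00153
Formula: TL = 10 * log10(1 / tau)
Compute 1 / tau = 1 / 0.00153 = 653.5948
Compute log10(653.5948) = 2.815309
TL = 10 * 2.815309 = 28.15

28.15 dB


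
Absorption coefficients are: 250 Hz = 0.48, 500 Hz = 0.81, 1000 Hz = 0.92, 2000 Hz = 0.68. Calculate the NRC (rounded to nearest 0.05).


Given values:
  a_250 = 0.48, a_500 = 0.81
  a_1000 = 0.92, a_2000 = 0.68
Formula: NRC = (a250 + a500 + a1000 + a2000) / 4
Sum = 0.48 + 0.81 + 0.92 + 0.68 = 2.89
NRC = 2.89 / 4 = 0.7225
Rounded to nearest 0.05: 0.7

0.7


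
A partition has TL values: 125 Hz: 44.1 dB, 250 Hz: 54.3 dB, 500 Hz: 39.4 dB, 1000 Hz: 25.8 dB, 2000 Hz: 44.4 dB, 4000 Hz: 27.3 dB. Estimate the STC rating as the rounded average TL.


Given TL values at each frequency:
  125 Hz: 44.1 dB
  250 Hz: 54.3 dB
  500 Hz: 39.4 dB
  1000 Hz: 25.8 dB
  2000 Hz: 44.4 dB
  4000 Hz: 27.3 dB
Formula: STC ~ round(average of TL values)
Sum = 44.1 + 54.3 + 39.4 + 25.8 + 44.4 + 27.3 = 235.3
Average = 235.3 / 6 = 39.22
Rounded: 39

39


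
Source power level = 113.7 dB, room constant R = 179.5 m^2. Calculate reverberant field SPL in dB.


Given values:
  Lw = 113.7 dB, R = 179.5 m^2
Formula: SPL = Lw + 10 * log10(4 / R)
Compute 4 / R = 4 / 179.5 = 0.022284
Compute 10 * log10(0.022284) = -16.5201
SPL = 113.7 + (-16.5201) = 97.18

97.18 dB


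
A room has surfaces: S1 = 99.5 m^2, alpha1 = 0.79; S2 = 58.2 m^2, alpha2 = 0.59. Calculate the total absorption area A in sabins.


Given surfaces:
  Surface 1: 99.5 * 0.79 = 78.605
  Surface 2: 58.2 * 0.59 = 34.338
Formula: A = sum(Si * alpha_i)
A = 78.605 + 34.338
A = 112.94

112.94 sabins


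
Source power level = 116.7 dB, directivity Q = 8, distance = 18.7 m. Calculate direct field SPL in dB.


Given values:
  Lw = 116.7 dB, Q = 8, r = 18.7 m
Formula: SPL = Lw + 10 * log10(Q / (4 * pi * r^2))
Compute 4 * pi * r^2 = 4 * pi * 18.7^2 = 4394.3341
Compute Q / denom = 8 / 4394.3341 = 0.00182053
Compute 10 * log10(0.00182053) = -27.398
SPL = 116.7 + (-27.398) = 89.3

89.3 dB


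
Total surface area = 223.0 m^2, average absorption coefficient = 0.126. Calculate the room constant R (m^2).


Given values:
  S = 223.0 m^2, alpha = 0.126
Formula: R = S * alpha / (1 - alpha)
Numerator: 223.0 * 0.126 = 28.098
Denominator: 1 - 0.126 = 0.874
R = 28.098 / 0.874 = 32.15

32.15 m^2


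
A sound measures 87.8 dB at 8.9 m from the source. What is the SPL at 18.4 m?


Given values:
  SPL1 = 87.8 dB, r1 = 8.9 m, r2 = 18.4 m
Formula: SPL2 = SPL1 - 20 * log10(r2 / r1)
Compute ratio: r2 / r1 = 18.4 / 8.9 = 2.0674
Compute log10: log10(2.0674) = 0.315425
Compute drop: 20 * 0.315425 = 6.3085
SPL2 = 87.8 - 6.3085 = 81.49

81.49 dB


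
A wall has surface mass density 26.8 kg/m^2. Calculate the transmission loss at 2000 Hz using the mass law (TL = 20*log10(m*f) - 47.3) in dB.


Given values:
  m = 26.8 kg/m^2, f = 2000 Hz
Formula: TL = 20 * log10(m * f) - 47.3
Compute m * f = 26.8 * 2000 = 53600.0
Compute log10(53600.0) = 4.729165
Compute 20 * 4.729165 = 94.5833
TL = 94.5833 - 47.3 = 47.28

47.28 dB


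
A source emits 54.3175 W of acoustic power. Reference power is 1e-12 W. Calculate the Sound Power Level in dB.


Given values:
  W = 54.3175 W
  W_ref = 1e-12 W
Formula: SWL = 10 * log10(W / W_ref)
Compute ratio: W / W_ref = 54317500000000
Compute log10: log10(54317500000000) = 13.73494
Multiply: SWL = 10 * 13.73494 = 137.35

137.35 dB


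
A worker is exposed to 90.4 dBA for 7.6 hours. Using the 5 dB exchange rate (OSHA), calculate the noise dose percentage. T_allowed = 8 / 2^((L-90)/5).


Given values:
  L = 90.4 dBA, T = 7.6 hours
Formula: T_allowed = 8 / 2^((L - 90) / 5)
Compute exponent: (90.4 - 90) / 5 = 0.08
Compute 2^(0.08) = 1.057018
T_allowed = 8 / 1.057018 = 7.568461 hours
Dose = (T / T_allowed) * 100
Dose = (7.6 / 7.568461) * 100 = 100.42

100.42 %


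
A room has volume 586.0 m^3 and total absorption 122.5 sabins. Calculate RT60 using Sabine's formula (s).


Given values:
  V = 586.0 m^3
  A = 122.5 sabins
Formula: RT60 = 0.161 * V / A
Numerator: 0.161 * 586.0 = 94.346
RT60 = 94.346 / 122.5 = 0.77

0.77 s


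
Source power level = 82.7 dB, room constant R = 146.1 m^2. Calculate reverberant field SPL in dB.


Given values:
  Lw = 82.7 dB, R = 146.1 m^2
Formula: SPL = Lw + 10 * log10(4 / R)
Compute 4 / R = 4 / 146.1 = 0.027379
Compute 10 * log10(0.027379) = -15.6258
SPL = 82.7 + (-15.6258) = 67.07

67.07 dB


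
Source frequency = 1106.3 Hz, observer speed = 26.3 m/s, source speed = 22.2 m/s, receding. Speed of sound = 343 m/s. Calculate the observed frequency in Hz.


Given values:
  f_s = 1106.3 Hz, v_o = 26.3 m/s, v_s = 22.2 m/s
  Direction: receding
Formula: f_o = f_s * (c - v_o) / (c + v_s)
Numerator: c - v_o = 343 - 26.3 = 316.7
Denominator: c + v_s = 343 + 22.2 = 365.2
f_o = 1106.3 * 316.7 / 365.2 = 959.38

959.38 Hz


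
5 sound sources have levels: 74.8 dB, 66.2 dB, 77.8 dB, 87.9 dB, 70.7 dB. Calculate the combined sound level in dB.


Formula: L_total = 10 * log10( sum(10^(Li/10)) )
  Source 1: 10^(74.8/10) = 30199517.204
  Source 2: 10^(66.2/10) = 4168693.8347
  Source 3: 10^(77.8/10) = 60255958.6074
  Source 4: 10^(87.9/10) = 616595001.8615
  Source 5: 10^(70.7/10) = 11748975.5494
Sum of linear values = 722968147.057
L_total = 10 * log10(722968147.057) = 88.59

88.59 dB


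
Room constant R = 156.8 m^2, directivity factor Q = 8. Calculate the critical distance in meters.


Given values:
  R = 156.8 m^2, Q = 8
Formula: d_c = 0.141 * sqrt(Q * R)
Compute Q * R = 8 * 156.8 = 1254.4
Compute sqrt(1254.4) = 35.4175
d_c = 0.141 * 35.4175 = 4.994

4.994 m


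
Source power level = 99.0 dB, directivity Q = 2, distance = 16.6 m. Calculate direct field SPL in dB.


Given values:
  Lw = 99.0 dB, Q = 2, r = 16.6 m
Formula: SPL = Lw + 10 * log10(Q / (4 * pi * r^2))
Compute 4 * pi * r^2 = 4 * pi * 16.6^2 = 3462.7891
Compute Q / denom = 2 / 3462.7891 = 0.00057757
Compute 10 * log10(0.00057757) = -32.384
SPL = 99.0 + (-32.384) = 66.62

66.62 dB


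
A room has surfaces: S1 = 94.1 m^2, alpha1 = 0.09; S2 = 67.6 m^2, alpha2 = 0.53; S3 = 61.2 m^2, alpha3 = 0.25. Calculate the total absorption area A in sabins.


Given surfaces:
  Surface 1: 94.1 * 0.09 = 8.469
  Surface 2: 67.6 * 0.53 = 35.828
  Surface 3: 61.2 * 0.25 = 15.3
Formula: A = sum(Si * alpha_i)
A = 8.469 + 35.828 + 15.3
A = 59.6

59.6 sabins


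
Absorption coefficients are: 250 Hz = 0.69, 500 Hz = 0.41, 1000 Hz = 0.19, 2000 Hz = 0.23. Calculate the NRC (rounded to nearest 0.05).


Given values:
  a_250 = 0.69, a_500 = 0.41
  a_1000 = 0.19, a_2000 = 0.23
Formula: NRC = (a250 + a500 + a1000 + a2000) / 4
Sum = 0.69 + 0.41 + 0.19 + 0.23 = 1.52
NRC = 1.52 / 4 = 0.38
Rounded to nearest 0.05: 0.4

0.4


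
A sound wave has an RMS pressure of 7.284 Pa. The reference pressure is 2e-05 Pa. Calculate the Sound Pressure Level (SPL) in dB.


Given values:
  p = 7.284 Pa
  p_ref = 2e-05 Pa
Formula: SPL = 20 * log10(p / p_ref)
Compute ratio: p / p_ref = 7.284 / 2e-05 = 364200
Compute log10: log10(364200) = 5.56134
Multiply: SPL = 20 * 5.56134 = 111.23

111.23 dB


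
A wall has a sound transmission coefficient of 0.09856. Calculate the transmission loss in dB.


Given values:
  tau = 0.09856
Formula: TL = 10 * log10(1 / tau)
Compute 1 / tau = 1 / 0.09856 = 10.1461
Compute log10(10.1461) = 1.006299
TL = 10 * 1.006299 = 10.06

10.06 dB


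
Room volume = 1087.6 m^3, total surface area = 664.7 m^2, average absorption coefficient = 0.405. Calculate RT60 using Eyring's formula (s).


Given values:
  V = 1087.6 m^3, S = 664.7 m^2, alpha = 0.405
Formula: RT60 = 0.161 * V / (-S * ln(1 - alpha))
Compute ln(1 - 0.405) = ln(0.595) = -0.519194
Denominator: -664.7 * -0.519194 = 345.1083
Numerator: 0.161 * 1087.6 = 175.1036
RT60 = 175.1036 / 345.1083 = 0.507

0.507 s


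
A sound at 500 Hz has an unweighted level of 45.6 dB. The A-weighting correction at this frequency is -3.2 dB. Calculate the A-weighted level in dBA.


Given values:
  SPL = 45.6 dB
  A-weighting at 500 Hz = -3.2 dB
Formula: L_A = SPL + A_weight
L_A = 45.6 + (-3.2)
L_A = 42.4

42.4 dBA


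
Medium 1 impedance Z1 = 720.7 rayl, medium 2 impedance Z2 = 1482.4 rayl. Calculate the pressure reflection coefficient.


Given values:
  Z1 = 720.7 rayl, Z2 = 1482.4 rayl
Formula: R = (Z2 - Z1) / (Z2 + Z1)
Numerator: Z2 - Z1 = 1482.4 - 720.7 = 761.7
Denominator: Z2 + Z1 = 1482.4 + 720.7 = 2203.1
R = 761.7 / 2203.1 = 0.3457

0.3457


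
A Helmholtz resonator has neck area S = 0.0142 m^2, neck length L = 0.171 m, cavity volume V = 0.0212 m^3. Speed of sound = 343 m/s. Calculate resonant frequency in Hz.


Given values:
  S = 0.0142 m^2, L = 0.171 m, V = 0.0212 m^3, c = 343 m/s
Formula: f = (c / (2*pi)) * sqrt(S / (V * L))
Compute V * L = 0.0212 * 0.171 = 0.0036252
Compute S / (V * L) = 0.0142 / 0.0036252 = 3.917
Compute sqrt(3.917) = 1.979141
Compute c / (2*pi) = 343 / 6.283185 = 54.590148
f = 54.590148 * 1.979141 = 108.04

108.04 Hz


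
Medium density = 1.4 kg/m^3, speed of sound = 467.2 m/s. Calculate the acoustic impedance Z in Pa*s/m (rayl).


Given values:
  rho = 1.4 kg/m^3
  c = 467.2 m/s
Formula: Z = rho * c
Z = 1.4 * 467.2
Z = 654.08

654.08 rayl


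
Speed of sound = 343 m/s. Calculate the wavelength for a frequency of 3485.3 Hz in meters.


Given values:
  c = 343 m/s, f = 3485.3 Hz
Formula: lambda = c / f
lambda = 343 / 3485.3
lambda = 0.0984

0.0984 m


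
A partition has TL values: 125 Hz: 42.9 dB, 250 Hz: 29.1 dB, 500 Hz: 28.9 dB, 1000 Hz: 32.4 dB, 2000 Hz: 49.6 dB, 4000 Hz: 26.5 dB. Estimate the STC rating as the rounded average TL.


Given TL values at each frequency:
  125 Hz: 42.9 dB
  250 Hz: 29.1 dB
  500 Hz: 28.9 dB
  1000 Hz: 32.4 dB
  2000 Hz: 49.6 dB
  4000 Hz: 26.5 dB
Formula: STC ~ round(average of TL values)
Sum = 42.9 + 29.1 + 28.9 + 32.4 + 49.6 + 26.5 = 209.4
Average = 209.4 / 6 = 34.9
Rounded: 35

35


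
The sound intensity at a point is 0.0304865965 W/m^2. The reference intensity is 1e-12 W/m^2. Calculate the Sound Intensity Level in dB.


Given values:
  I = 0.0304865965 W/m^2
  I_ref = 1e-12 W/m^2
Formula: SIL = 10 * log10(I / I_ref)
Compute ratio: I / I_ref = 30486596500
Compute log10: log10(30486596500) = 10.484109
Multiply: SIL = 10 * 10.484109 = 104.84

104.84 dB


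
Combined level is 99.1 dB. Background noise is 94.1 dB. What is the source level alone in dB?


Given values:
  L_total = 99.1 dB, L_bg = 94.1 dB
Formula: L_source = 10 * log10(10^(L_total/10) - 10^(L_bg/10))
Convert to linear:
  10^(99.1/10) = 8128305161.641
  10^(94.1/10) = 2570395782.7689
Difference: 8128305161.641 - 2570395782.7689 = 5557909378.8721
L_source = 10 * log10(5557909378.8721) = 97.45

97.45 dB


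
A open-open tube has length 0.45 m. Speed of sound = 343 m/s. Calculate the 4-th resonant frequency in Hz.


Given values:
  Tube type: open-open, L = 0.45 m, c = 343 m/s, n = 4
Formula: f_n = n * c / (2 * L)
Compute 2 * L = 2 * 0.45 = 0.9
f = 4 * 343 / 0.9
f = 1524.44

1524.44 Hz


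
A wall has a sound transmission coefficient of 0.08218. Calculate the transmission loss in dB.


Given values:
  tau = 0.08218
Formula: TL = 10 * log10(1 / tau)
Compute 1 / tau = 1 / 0.08218 = 12.1684
Compute log10(12.1684) = 1.085233
TL = 10 * 1.085233 = 10.85

10.85 dB


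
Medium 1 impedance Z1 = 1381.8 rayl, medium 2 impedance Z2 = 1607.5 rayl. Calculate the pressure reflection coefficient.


Given values:
  Z1 = 1381.8 rayl, Z2 = 1607.5 rayl
Formula: R = (Z2 - Z1) / (Z2 + Z1)
Numerator: Z2 - Z1 = 1607.5 - 1381.8 = 225.7
Denominator: Z2 + Z1 = 1607.5 + 1381.8 = 2989.3
R = 225.7 / 2989.3 = 0.0755

0.0755
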